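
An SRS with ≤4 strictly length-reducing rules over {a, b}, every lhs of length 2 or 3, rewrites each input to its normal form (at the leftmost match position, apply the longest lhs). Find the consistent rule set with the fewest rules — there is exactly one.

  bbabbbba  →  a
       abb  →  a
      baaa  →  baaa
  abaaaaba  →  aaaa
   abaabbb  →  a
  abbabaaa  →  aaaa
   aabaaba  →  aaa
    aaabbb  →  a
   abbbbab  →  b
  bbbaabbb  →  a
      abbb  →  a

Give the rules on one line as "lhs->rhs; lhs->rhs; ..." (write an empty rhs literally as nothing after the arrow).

ab->b; aba->a; bb->a; bbb->a

  | bbabbbba => aabbbba => abbbba => bbbba => aba => a
  | abb => bb => a
  | baaa
  | abaaaaba => aaaaba => aaaa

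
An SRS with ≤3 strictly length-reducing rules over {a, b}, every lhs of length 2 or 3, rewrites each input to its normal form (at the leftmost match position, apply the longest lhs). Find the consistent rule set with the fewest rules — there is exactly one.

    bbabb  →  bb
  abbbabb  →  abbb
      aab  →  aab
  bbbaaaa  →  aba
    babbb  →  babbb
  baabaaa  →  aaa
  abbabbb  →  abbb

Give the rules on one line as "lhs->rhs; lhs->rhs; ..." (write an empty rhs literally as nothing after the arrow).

baa->ab; bba->

  | bbabb => bb
  | abbbabb => abbb
  | aab
  | bbbaaaa => baaa => aba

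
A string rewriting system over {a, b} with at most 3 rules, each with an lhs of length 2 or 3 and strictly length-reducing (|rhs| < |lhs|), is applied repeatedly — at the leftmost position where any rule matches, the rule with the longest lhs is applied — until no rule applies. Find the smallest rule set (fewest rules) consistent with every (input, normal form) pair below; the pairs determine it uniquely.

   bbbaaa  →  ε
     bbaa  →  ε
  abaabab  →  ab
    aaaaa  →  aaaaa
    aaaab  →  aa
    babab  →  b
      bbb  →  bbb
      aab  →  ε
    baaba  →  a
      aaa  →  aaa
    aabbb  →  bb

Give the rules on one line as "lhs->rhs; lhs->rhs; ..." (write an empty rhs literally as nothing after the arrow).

  | bbbaaa => bbaa => ba => ε
  | bbaa => ba => ε
  | abaabab => aabab => ab
  | aaaaa

aab->; ba->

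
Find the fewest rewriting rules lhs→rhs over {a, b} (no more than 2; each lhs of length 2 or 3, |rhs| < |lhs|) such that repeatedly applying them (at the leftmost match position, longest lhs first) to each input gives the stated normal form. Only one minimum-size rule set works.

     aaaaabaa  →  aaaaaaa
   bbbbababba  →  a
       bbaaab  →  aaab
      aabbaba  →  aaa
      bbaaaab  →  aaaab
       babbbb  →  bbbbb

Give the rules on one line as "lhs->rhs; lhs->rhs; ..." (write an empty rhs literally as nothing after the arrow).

  | aaaaabaa => aaaaaaa
  | bbbbababba => bbbbbabba => bbbbbbba => bbbbbba => bbbbba => bbbba => bbba => bba => ba => a
  | bbaaab => baaab => aaab
  | aabbaba => aabbba => aabba => aaba => aaa

ba->a; bab->bb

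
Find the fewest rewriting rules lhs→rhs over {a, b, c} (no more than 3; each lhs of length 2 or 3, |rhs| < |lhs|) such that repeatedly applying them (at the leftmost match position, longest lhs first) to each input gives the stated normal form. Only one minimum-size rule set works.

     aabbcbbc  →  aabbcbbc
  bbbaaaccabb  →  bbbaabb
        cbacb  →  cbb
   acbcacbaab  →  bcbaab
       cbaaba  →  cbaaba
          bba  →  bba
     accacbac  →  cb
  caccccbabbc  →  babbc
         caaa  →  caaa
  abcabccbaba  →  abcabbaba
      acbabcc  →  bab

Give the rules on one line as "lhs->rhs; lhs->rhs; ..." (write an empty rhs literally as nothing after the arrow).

  | aabbcbbc
  | bbbaaaccabb => bbbaacabb => bbbaabb
  | cbacb => cbb
  | acbcacbaab => bcacbaab => bcbaab

ac->; cc->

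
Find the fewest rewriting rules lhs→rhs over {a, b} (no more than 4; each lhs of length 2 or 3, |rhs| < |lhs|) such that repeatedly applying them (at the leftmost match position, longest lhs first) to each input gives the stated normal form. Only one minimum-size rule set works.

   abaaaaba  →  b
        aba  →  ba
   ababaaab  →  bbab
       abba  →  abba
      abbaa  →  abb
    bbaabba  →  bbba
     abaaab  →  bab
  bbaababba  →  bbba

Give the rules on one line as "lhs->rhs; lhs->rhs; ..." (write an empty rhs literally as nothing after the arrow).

  | abaaaaba => baaaaba => baaba => baa => b
  | aba => ba
  | ababaaab => babaaab => bbaaab => bbab
  | abba

aa->; aab->a; aba->ba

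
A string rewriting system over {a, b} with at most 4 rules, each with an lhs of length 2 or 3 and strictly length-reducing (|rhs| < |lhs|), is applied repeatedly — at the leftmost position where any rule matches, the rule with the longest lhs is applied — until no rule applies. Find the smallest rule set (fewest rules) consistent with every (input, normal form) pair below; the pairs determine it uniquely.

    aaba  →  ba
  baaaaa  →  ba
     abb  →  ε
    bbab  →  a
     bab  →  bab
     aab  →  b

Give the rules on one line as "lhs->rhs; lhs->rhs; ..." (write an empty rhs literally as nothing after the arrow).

  | aaba => ba
  | baaaaa => baaa => ba
  | abb => aa => ε
  | bbab => bb => a

aa->; bb->a; bba->b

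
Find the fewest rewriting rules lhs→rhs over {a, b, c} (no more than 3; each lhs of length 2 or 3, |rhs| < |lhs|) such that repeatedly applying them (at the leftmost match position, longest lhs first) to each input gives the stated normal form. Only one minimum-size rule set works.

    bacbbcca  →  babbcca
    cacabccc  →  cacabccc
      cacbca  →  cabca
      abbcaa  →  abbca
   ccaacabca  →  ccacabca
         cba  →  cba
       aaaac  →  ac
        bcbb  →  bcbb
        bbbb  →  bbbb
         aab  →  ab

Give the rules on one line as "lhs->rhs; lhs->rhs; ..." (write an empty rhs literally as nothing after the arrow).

aa->a; acb->ab

  | bacbbcca => babbcca
  | cacabccc
  | cacbca => cabca
  | abbcaa => abbca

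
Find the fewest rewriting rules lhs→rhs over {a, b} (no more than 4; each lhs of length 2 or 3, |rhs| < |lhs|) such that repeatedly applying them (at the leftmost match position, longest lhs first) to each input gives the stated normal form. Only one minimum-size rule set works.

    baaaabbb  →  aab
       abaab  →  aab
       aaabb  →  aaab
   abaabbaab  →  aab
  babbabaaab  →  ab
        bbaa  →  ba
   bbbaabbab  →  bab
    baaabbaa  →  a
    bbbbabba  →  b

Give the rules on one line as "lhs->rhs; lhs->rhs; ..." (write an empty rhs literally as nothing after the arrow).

aba->a; baa->ab; bb->b; bba->b

  | baaaabbb => abaabbb => aabbb => aabb => aab
  | abaab => aab
  | aaabb => aaab
  | abaabbaab => aabbaab => aabab => aab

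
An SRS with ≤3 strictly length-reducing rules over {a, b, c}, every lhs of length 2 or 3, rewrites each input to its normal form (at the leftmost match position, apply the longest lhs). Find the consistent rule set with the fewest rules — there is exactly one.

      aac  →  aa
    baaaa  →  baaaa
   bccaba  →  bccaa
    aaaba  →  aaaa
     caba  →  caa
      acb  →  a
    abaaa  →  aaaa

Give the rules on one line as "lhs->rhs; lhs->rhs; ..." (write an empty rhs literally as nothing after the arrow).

ab->a; ac->a

  | aac => aa
  | baaaa
  | bccaba => bccaa
  | aaaba => aaaa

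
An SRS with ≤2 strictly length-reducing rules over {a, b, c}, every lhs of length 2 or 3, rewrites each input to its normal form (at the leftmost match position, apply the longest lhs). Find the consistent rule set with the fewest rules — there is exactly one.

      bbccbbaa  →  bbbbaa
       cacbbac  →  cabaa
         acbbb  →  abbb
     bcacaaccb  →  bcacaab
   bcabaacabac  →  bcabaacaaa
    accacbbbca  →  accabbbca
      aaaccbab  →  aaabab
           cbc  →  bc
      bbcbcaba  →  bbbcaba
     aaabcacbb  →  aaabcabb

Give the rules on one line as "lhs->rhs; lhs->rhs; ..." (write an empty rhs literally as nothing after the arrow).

  | bbccbbaa => bbcbbaa => bbbbaa
  | cacbbac => cabbac => cabaa
  | acbbb => abbb
  | bcacaaccb => bcacaacb => bcacaab

bac->aa; cb->b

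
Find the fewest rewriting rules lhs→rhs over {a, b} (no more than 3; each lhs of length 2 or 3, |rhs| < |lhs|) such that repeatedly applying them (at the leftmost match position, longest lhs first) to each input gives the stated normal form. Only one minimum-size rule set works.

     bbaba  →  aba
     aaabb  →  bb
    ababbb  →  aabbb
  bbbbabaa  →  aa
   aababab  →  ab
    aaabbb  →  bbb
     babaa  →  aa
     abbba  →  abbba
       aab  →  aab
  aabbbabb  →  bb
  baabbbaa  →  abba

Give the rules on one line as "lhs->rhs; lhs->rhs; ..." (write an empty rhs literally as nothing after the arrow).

  | bbaba => baba => aba
  | aaabb => bb
  | ababbb => aabbb
  | bbbbabaa => bbbabaa => bbabaa => babaa => abaa => aa

aaa->; baa->a; bab->ab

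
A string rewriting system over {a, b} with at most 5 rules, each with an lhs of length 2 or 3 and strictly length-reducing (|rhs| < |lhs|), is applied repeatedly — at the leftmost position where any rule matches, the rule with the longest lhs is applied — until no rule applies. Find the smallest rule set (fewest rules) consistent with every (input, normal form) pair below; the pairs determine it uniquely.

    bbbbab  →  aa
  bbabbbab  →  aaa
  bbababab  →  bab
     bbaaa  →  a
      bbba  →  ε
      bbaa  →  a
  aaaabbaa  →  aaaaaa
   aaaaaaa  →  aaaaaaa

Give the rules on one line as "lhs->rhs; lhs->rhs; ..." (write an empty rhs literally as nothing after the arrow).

aab->aa; aba->; bb->a; bba->bb

  | bbbbab => abbab => abbb => aab => aa
  | bbabbbab => bbbbbab => abbbab => aabab => aaab => aaa
  | bbababab => bbbabab => ababab => bab
  | bbaaa => bbaa => bba => bb => a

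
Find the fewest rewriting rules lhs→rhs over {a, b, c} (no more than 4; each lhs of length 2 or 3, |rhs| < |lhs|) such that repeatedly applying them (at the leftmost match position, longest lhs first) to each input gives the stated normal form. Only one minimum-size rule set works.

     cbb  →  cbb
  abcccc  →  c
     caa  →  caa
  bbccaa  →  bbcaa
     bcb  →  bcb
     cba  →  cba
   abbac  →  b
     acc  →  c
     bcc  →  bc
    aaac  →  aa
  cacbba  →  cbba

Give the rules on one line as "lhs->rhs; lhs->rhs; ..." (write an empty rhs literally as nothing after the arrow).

  | cbb
  | abcccc => cccc => ccc => cc => c
  | caa
  | bbccaa => bbcaa

ab->; ac->; cc->c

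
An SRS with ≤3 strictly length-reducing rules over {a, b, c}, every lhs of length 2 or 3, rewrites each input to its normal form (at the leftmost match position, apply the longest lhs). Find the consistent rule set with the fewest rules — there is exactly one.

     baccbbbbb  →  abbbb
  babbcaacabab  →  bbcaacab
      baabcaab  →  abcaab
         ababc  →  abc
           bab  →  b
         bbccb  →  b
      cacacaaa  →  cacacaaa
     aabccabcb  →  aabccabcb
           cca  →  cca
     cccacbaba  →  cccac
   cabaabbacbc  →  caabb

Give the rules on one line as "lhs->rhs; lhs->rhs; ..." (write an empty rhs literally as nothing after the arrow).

ba->; cbc->b; ccb->a

  | baccbbbbb => ccbbbbb => abbbb
  | babbcaacabab => bbcaacabab => bbcaacab
  | baabcaab => abcaab
  | ababc => abc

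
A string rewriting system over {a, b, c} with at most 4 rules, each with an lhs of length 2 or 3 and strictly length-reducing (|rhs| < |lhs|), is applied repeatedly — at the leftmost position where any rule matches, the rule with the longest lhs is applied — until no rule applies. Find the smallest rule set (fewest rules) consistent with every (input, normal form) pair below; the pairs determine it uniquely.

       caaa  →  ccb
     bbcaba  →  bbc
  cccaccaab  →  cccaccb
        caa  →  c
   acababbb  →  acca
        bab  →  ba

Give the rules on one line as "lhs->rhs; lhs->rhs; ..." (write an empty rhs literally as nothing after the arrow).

  | caaa => ccb
  | bbcaba => bbcaa => bbc
  | cccaccaab => cccaccb
  | caa => c

aa->; aaa->cb; ab->a; bbb->ca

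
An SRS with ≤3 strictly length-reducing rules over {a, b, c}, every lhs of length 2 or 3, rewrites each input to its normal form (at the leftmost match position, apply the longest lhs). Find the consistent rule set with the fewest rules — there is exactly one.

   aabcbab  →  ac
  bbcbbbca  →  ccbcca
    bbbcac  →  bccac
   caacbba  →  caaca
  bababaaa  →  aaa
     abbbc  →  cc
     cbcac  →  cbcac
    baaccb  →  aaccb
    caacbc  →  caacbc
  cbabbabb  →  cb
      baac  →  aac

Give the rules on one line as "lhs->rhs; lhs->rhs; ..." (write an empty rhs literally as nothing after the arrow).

ab->; ba->a; bbc->cc

  | aabcbab => acbab => acab => ac
  | bbcbbbca => ccbbbca => ccbcca
  | bbbcac => bccac
  | caacbba => caacba => caaca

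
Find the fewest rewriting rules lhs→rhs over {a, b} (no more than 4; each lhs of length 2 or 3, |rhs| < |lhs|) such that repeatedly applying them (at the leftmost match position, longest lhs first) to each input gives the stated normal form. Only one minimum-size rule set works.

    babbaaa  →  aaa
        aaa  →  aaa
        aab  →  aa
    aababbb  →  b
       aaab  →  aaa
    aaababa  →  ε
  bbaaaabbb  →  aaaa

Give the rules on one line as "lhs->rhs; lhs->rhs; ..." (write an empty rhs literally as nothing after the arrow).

ab->a; aba->ba; ba->; bb->

  | babbaaa => bbaaa => aaa
  | aaa
  | aab => aa
  | aababbb => ababbb => babbb => bbb => b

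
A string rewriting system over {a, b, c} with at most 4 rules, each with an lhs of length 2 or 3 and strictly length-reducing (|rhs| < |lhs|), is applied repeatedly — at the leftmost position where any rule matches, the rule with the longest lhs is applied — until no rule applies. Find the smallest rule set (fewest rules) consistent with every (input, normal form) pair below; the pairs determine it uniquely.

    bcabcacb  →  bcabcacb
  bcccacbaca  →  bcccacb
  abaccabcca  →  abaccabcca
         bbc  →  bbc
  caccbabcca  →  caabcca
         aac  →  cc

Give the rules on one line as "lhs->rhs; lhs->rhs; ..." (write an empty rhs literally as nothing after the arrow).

aac->cc; aca->; ccb->

  | bcabcacb
  | bcccacbaca => bcccacb
  | abaccabcca
  | bbc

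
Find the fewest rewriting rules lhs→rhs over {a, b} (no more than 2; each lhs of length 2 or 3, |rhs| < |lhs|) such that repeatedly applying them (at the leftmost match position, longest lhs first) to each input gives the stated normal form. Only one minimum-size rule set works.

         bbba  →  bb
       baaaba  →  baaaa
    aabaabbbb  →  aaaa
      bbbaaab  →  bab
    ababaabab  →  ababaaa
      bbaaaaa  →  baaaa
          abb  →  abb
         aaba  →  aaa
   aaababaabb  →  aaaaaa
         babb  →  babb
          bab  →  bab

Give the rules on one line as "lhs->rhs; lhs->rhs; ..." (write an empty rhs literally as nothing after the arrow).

aab->aa; bba->b

  | bbba => bb
  | baaaba => baaaa
  | aabaabbbb => aaaabbbb => aaaabbb => aaaabb => aaaab => aaaa
  | bbbaaab => bbaab => bab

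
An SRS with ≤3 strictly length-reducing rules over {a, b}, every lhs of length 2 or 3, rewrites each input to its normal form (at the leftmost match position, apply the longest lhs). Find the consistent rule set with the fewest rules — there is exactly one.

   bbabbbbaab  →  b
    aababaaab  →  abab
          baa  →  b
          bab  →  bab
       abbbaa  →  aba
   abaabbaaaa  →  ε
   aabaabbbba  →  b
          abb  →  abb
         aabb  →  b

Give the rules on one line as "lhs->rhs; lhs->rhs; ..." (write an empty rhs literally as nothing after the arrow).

  | bbabbbbaab => bbbbaab => bbab => b
  | aababaaab => abaaab => abab
  | baa => b
  | bab

aa->; aab->; bba->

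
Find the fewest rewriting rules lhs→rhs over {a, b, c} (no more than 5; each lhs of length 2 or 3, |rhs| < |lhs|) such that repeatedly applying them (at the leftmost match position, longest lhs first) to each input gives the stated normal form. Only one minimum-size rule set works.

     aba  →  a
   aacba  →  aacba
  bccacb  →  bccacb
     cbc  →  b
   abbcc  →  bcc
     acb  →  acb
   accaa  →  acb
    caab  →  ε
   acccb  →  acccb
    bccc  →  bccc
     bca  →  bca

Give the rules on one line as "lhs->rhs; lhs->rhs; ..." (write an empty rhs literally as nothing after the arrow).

  | aba => a
  | aacba
  | bccacb
  | cbc => b

ab->; bb->; caa->b; cbc->b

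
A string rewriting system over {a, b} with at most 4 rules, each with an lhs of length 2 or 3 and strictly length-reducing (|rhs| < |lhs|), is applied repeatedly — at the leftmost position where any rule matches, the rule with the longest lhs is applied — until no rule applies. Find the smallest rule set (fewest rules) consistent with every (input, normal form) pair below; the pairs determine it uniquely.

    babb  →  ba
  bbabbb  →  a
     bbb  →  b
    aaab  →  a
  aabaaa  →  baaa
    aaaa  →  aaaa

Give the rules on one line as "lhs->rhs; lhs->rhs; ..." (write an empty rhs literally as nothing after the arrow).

  | babb => bab => ba
  | bbabbb => abbb => abb => ab => a
  | bbb => b
  | aaab => ab => a

aab->b; ab->a; bb->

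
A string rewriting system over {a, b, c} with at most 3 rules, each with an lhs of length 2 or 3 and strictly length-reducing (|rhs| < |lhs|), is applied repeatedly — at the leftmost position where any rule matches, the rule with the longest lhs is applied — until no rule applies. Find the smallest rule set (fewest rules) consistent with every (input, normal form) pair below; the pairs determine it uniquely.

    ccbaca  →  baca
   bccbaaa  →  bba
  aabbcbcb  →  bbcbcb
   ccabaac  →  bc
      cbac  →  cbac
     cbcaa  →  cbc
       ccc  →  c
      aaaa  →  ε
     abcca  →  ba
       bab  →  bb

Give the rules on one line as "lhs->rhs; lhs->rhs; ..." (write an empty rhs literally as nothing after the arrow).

aa->; ab->b; cc->

  | ccbaca => baca
  | bccbaaa => bbaaa => bba
  | aabbcbcb => bbcbcb
  | ccabaac => abaac => baac => bc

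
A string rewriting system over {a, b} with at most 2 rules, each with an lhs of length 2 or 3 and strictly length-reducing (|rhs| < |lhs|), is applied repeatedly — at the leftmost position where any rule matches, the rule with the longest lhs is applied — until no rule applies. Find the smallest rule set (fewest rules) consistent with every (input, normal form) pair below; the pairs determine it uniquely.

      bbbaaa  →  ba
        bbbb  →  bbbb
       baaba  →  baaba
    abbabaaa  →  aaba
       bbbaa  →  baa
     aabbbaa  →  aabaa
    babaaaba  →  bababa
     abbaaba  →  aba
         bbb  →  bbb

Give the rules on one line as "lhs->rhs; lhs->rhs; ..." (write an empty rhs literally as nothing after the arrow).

aaa->a; bba->a

  | bbbaaa => baaa => ba
  | bbbb
  | baaba
  | abbabaaa => aabaaa => aaba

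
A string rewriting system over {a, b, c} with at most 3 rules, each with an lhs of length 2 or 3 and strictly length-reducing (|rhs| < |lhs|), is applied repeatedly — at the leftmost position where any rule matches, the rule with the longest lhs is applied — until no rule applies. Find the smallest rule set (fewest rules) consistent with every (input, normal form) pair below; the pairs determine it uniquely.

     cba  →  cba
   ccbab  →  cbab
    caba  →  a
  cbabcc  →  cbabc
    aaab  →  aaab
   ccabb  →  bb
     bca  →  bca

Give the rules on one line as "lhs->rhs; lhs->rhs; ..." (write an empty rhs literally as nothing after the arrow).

  | cba
  | ccbab => cbab
  | caba => a
  | cbabcc => cbabc

cab->; cc->c; cca->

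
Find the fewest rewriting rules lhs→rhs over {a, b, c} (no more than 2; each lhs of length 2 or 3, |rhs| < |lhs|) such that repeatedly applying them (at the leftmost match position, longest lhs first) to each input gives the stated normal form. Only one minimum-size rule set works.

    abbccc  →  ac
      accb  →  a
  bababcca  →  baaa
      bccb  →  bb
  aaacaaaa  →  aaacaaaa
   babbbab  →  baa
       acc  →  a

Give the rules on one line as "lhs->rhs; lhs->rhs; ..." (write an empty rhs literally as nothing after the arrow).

ab->a; cc->

  | abbccc => abccc => accc => ac
  | accb => ab => a
  | bababcca => baabcca => baacca => baaa
  | bccb => bb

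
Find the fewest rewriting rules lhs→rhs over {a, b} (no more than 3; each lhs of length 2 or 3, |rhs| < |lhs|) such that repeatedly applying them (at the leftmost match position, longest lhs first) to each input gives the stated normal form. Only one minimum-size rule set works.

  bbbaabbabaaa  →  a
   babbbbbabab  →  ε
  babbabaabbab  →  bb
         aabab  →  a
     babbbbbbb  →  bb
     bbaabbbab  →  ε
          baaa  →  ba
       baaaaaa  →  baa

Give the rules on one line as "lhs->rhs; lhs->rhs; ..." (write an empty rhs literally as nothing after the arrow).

  | bbbaabbabaaa => aaaabbabaaa => aabbabaaa => ababaaa => abaaa => aaa => a
  | babbbbbabab => bbbbbabab => aabbabab => ababab => abab => ab => ε
  | babbabaabbab => bbabaabbab => bbaabbab => bbabab => bbab => bb
  | aabab => aab => a

aaa->a; ab->; bbb->aa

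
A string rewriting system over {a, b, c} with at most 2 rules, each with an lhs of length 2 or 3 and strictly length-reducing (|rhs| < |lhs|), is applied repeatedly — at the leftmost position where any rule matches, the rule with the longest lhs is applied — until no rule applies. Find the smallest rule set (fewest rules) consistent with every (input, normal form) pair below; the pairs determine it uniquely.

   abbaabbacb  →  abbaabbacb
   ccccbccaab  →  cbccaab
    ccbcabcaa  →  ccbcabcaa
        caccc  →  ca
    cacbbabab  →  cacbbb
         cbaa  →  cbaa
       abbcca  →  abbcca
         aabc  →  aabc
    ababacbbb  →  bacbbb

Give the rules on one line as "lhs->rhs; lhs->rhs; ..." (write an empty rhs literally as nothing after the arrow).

  | abbaabbacb
  | ccccbccaab => cbccaab
  | ccbcabcaa
  | caccc => ca

aba->; ccc->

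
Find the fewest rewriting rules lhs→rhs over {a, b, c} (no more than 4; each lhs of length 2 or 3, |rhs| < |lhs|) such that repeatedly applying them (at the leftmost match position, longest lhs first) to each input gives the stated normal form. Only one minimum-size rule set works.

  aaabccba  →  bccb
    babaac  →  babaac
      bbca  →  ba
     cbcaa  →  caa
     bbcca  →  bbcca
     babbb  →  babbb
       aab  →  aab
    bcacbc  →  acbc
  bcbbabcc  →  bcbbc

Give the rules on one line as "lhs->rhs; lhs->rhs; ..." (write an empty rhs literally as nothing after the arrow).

aaa->; abc->; bca->a; cba->cb

  | aaabccba => bccba => bccb
  | babaac
  | bbca => ba
  | cbcaa => caa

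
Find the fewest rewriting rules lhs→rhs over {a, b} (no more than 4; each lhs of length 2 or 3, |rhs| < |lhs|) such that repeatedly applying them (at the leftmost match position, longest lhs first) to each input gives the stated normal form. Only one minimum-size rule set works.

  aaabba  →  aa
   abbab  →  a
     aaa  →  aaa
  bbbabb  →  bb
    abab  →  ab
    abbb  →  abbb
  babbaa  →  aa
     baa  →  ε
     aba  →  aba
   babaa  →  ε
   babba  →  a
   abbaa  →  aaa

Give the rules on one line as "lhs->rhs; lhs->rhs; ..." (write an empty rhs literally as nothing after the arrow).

aab->a; baa->; bab->b; bba->a

  | aaabba => aaba => aa
  | abbab => aab => a
  | aaa
  | bbbabb => babb => bb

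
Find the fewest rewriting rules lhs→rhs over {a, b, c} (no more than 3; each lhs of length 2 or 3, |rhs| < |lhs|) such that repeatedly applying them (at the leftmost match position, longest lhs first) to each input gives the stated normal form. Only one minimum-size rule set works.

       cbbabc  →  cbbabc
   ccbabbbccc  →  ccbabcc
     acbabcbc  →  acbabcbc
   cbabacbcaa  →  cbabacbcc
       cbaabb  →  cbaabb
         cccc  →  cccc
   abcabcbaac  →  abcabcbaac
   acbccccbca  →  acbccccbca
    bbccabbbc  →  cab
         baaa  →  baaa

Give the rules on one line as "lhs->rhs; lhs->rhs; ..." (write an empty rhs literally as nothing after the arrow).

  | cbbabc
  | ccbabbbccc => ccbabcc
  | acbabcbc
  | cbabacbcaa => cbabacbcc

bbc->; caa->cc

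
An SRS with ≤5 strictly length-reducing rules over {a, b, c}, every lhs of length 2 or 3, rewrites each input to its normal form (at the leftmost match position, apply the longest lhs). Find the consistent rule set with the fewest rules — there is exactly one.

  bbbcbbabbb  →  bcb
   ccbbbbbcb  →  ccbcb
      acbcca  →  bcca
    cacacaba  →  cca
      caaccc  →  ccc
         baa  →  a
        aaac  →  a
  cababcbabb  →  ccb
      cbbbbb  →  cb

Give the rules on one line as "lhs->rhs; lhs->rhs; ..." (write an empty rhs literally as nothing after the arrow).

  | bbbcbbabbb => bbcbbabbb => bcbbabbb => bcbabbb => bcbbb => bcbb => bcb
  | ccbbbbbcb => ccbbbbcb => ccbbbcb => ccbbcb => ccbcb
  | acbcca => bbcca => bcca
  | cacacaba => cbacaba => ccaba => cca

ab->; ac->b; ba->; bb->b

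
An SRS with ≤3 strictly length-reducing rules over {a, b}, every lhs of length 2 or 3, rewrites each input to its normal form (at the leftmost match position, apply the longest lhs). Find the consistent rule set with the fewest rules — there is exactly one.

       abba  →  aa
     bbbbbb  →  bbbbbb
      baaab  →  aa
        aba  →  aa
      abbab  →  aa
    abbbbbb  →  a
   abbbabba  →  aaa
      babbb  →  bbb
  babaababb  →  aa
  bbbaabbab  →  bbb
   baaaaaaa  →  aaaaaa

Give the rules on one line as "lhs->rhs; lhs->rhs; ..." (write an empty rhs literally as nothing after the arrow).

ab->a; ba->

  | abba => aba => aa
  | bbbbbb
  | baaab => aab => aa
  | aba => aa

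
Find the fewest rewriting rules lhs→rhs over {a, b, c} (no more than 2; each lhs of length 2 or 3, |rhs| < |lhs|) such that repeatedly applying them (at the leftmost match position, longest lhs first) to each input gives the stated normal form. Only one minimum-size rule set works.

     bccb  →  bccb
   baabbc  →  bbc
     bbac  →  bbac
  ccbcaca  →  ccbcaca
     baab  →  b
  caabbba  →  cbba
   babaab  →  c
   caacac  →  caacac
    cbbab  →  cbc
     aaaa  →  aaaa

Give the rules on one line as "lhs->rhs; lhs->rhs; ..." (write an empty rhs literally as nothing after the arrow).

aab->; bab->c

  | bccb
  | baabbc => bbc
  | bbac
  | ccbcaca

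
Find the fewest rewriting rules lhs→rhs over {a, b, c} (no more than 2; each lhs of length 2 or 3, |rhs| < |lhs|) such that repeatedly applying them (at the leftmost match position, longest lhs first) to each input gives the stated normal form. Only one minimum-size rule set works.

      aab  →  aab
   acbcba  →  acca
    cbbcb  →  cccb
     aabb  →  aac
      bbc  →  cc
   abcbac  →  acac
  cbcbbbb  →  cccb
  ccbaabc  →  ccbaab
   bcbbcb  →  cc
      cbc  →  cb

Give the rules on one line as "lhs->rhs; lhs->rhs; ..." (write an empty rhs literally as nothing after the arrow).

  | aab
  | acbcba => acbba => acca
  | cbbcb => cccb
  | aabb => aac

bb->c; bc->b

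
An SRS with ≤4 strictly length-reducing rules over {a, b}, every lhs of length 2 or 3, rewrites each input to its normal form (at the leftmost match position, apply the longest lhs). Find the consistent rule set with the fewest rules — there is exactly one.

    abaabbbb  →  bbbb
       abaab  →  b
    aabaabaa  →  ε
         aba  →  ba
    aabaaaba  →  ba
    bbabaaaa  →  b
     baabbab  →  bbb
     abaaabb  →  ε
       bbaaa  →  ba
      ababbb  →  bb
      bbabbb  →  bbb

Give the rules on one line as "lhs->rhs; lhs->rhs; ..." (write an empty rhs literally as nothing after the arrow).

ab->b; abb->; baa->

  | abaabbbb => baabbbb => bbbb
  | abaab => baab => b
  | aabaabaa => abaabaa => baabaa => baa => ε
  | aba => ba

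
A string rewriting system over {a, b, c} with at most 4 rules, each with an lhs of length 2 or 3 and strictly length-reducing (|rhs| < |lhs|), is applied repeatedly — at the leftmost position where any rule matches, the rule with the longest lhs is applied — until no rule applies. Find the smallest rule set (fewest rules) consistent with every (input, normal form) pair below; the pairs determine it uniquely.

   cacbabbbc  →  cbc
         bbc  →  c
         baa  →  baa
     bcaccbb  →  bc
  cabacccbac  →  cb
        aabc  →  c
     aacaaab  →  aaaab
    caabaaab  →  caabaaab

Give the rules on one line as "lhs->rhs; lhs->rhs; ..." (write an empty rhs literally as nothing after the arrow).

abc->cc; ac->; bb->; cc->c

  | cacbabbbc => cbabbbc => cbabc => cbcc => cbc
  | bbc => c
  | baa
  | bcaccbb => bccbb => bcbb => bc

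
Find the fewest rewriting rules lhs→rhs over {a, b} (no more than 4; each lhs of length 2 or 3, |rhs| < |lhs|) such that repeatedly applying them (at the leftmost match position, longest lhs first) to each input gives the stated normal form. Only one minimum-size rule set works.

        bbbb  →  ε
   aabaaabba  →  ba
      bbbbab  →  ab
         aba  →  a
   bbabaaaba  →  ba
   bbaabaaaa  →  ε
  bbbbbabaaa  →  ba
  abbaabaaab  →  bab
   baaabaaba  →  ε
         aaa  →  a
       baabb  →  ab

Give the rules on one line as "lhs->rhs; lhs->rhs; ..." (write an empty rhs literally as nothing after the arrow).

aa->; aba->a; bb->a

  | bbbb => abb => aa => ε
  | aabaaabba => baaabba => babba => baaa => ba
  | bbbbab => abbab => aaab => ab
  | aba => a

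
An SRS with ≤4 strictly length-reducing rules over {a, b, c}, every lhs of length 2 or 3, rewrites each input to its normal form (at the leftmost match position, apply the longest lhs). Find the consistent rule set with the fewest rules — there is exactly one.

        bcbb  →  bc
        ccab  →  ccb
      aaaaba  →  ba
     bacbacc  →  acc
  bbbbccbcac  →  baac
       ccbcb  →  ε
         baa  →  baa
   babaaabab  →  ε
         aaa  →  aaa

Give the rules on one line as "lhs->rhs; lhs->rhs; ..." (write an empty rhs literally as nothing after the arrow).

  | bcbb => bc
  | ccab => ccb
  | aaaaba => aaaba => aaba => aba => ba
  | bacbacc => babacc => bbacc => acc

ab->b; bb->; cba->ba; cbc->ba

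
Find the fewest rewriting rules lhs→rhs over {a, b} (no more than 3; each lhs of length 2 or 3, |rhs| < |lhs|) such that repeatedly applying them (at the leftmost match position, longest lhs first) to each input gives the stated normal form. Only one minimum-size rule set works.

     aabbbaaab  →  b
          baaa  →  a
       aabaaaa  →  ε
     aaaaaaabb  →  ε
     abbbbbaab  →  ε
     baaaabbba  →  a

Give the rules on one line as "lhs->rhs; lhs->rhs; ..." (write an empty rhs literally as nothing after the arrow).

aa->b; ab->; bb->

  | aabbbaaab => bbbbaaab => bbaaab => aaab => bab => b
  | baaa => bba => a
  | aabaaaa => bbaaaa => aaaa => baa => bb => ε
  | aaaaaaabb => baaaaabb => bbaaabb => aaabb => babb => bb => ε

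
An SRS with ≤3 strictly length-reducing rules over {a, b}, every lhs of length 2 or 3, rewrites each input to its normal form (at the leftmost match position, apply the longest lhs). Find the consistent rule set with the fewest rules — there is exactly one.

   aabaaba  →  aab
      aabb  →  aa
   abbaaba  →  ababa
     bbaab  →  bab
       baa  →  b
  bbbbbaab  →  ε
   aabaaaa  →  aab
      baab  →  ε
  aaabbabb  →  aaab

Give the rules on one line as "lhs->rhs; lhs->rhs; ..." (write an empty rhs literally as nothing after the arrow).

baa->b; bb->; bba->b

  | aabaaba => aabba => aab
  | aabb => aa
  | abbaaba => ababa
  | bbaab => bab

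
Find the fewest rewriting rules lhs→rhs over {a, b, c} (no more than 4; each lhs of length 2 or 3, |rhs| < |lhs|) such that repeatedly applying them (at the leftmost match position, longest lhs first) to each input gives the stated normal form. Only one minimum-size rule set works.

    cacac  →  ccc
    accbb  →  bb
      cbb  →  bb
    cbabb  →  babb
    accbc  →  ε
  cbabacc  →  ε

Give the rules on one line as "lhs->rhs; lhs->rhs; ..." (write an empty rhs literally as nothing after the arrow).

  | cacac => ccac => ccc
  | accbb => ccbb => cbb => bb
  | cbb => bb
  | cbabb => babb

ac->c; bc->; cb->b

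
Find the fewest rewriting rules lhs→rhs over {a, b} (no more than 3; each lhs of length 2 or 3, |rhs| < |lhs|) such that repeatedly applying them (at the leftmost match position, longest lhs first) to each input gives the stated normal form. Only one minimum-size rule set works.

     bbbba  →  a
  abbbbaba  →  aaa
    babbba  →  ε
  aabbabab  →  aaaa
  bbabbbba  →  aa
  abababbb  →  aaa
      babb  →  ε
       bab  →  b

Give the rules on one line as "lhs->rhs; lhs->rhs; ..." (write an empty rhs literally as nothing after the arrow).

  | bbbba => bba => a
  | abbbbaba => abbbaba => abbaba => ababa => aaba => aaa
  | babbba => bbba => ba => ε
  | aabbabab => aababab => aaabab => aaaab => aaaa

ab->a; ba->; bb->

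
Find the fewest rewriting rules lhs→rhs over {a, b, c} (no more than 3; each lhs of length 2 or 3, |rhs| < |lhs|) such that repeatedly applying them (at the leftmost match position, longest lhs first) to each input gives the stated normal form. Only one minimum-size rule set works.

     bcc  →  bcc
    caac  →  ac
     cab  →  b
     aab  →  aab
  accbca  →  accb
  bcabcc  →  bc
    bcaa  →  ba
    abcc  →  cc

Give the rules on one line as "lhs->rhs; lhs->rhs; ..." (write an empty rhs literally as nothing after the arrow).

abc->c; bbc->b; ca->

  | bcc
  | caac => ac
  | cab => b
  | aab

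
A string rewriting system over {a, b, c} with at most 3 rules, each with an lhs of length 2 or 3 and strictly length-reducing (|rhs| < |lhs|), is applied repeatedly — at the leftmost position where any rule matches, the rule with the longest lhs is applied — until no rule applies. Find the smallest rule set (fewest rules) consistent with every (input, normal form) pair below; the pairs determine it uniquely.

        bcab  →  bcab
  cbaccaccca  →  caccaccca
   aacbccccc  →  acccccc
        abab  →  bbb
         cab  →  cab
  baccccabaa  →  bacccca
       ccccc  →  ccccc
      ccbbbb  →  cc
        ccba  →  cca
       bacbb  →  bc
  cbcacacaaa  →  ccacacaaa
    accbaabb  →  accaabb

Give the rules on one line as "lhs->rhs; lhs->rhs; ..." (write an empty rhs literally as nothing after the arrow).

aba->bb; acb->c; cb->c

  | bcab
  | cbaccaccca => caccaccca
  | aacbccccc => acccccc
  | abab => bbb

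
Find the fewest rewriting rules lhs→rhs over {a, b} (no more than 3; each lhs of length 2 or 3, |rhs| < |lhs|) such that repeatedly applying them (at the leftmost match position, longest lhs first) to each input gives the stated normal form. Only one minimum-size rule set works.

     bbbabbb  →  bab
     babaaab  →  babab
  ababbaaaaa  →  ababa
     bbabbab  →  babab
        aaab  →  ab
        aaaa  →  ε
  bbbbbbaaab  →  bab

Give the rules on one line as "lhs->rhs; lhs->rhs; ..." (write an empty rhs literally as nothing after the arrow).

  | bbbabbb => bbabbb => babbb => babb => bab
  | babaaab => babab
  | ababbaaaaa => ababaaaaa => ababaaa => ababa
  | bbabbab => babbab => babab

aa->; bb->b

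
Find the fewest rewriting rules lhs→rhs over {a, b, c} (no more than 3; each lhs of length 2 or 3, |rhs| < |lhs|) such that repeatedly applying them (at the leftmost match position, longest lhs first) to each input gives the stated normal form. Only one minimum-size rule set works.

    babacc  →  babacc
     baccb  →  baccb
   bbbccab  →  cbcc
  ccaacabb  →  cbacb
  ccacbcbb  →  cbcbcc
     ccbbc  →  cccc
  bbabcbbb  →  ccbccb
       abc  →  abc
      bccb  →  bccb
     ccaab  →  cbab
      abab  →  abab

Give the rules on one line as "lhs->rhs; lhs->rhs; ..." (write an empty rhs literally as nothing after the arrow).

bb->c; bba->cc; ca->b

  | babacc
  | baccb
  | bbbccab => cbccab => cbcbb => cbcc
  | ccaacabb => cbacabb => cbabbb => cbacb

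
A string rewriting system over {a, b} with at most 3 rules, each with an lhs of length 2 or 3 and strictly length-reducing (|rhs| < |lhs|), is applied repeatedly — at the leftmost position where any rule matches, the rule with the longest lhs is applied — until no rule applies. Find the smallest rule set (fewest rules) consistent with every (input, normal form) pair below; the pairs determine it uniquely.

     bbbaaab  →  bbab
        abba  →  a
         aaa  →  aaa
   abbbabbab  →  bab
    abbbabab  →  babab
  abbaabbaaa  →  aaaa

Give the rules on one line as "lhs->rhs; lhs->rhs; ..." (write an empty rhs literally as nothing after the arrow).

abb->; baa->

  | bbbaaab => bbab
  | abba => a
  | aaa
  | abbbabbab => babbab => bab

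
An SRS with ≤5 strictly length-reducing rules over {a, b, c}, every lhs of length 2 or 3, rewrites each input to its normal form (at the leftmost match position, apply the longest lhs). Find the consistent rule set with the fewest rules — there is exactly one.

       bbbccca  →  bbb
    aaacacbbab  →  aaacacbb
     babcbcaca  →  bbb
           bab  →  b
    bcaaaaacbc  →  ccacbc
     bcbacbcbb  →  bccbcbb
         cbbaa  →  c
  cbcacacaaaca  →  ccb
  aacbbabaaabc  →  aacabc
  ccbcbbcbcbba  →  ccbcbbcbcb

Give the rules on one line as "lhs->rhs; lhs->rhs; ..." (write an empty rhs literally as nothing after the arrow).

  | bbbccca => bbbba => bbb
  | aaacacbbab => aaacacbb
  | babcbcaca => bcbcaca => bccbca => bcccb => bbb
  | bab => b

ba->; bca->cb; caa->cc; ccc->b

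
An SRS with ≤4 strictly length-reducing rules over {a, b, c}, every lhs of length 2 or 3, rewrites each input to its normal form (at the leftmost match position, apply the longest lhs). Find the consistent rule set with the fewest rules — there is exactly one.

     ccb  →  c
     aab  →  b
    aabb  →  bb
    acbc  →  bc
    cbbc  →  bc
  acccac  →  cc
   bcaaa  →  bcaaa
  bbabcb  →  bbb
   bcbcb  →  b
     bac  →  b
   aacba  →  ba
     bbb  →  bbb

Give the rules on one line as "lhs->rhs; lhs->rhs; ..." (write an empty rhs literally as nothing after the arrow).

  | ccb => c
  | aab => ab => b
  | aabb => abb => bb
  | acbc => bc

ab->b; ac->; cb->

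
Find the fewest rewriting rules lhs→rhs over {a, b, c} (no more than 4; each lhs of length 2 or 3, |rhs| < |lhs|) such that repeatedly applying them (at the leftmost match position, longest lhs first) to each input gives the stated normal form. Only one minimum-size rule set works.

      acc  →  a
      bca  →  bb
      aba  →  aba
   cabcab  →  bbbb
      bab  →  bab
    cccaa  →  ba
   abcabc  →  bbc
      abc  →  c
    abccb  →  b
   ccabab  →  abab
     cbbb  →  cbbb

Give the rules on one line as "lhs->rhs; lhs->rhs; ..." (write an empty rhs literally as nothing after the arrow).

  | acc => a
  | bca => bb
  | aba
  | cabcab => bbcab => bbbb

abc->c; ca->b; cc->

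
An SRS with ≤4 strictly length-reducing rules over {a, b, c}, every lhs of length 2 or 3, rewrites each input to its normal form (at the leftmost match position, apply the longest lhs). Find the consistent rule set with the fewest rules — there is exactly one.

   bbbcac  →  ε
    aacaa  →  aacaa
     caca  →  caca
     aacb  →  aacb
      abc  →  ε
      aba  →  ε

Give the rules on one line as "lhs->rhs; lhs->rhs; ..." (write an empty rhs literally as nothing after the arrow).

ab->b; ba->; bc->

  | bbbcac => bbac => bc => ε
  | aacaa
  | caca
  | aacb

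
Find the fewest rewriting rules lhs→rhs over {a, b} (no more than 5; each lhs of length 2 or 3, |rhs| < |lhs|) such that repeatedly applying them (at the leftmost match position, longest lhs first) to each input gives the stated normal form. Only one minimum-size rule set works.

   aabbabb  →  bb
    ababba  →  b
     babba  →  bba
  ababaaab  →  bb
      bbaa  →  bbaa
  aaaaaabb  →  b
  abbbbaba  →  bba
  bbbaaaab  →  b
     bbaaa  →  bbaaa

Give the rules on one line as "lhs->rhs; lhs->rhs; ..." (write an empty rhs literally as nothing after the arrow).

aab->ab; ab->; aba->b; bbb->ab

  | aabbabb => abbabb => babb => bb
  | ababba => bbba => aba => b
  | babba => bba
  | ababaaab => bbaaab => bbaab => bbab => bb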